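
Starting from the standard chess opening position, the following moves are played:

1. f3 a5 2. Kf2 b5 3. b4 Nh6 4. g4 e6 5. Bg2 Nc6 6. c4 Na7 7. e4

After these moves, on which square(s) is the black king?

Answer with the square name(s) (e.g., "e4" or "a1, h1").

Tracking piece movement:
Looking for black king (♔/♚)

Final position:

  a b c d e f g h
  ─────────────────
8│♜ · ♝ ♛ ♚ ♝ · ♜│8
7│♞ · ♟ ♟ · ♟ ♟ ♟│7
6│· · · · ♟ · · ♞│6
5│♟ ♟ · · · · · ·│5
4│· ♙ ♙ · ♙ · ♙ ·│4
3│· · · · · ♙ · ·│3
2│♙ · · ♙ · ♔ ♗ ♙│2
1│♖ ♘ ♗ ♕ · · ♘ ♖│1
  ─────────────────
  a b c d e f g h


e8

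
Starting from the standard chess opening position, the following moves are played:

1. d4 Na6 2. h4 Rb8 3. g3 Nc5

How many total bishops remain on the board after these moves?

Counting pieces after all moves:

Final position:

  a b c d e f g h
  ─────────────────
8│· ♜ ♝ ♛ ♚ ♝ ♞ ♜│8
7│♟ ♟ ♟ ♟ ♟ ♟ ♟ ♟│7
6│· · · · · · · ·│6
5│· · ♞ · · · · ·│5
4│· · · ♙ · · · ♙│4
3│· · · · · · ♙ ·│3
2│♙ ♙ ♙ · ♙ ♙ · ·│2
1│♖ ♘ ♗ ♕ ♔ ♗ ♘ ♖│1
  ─────────────────
  a b c d e f g h


4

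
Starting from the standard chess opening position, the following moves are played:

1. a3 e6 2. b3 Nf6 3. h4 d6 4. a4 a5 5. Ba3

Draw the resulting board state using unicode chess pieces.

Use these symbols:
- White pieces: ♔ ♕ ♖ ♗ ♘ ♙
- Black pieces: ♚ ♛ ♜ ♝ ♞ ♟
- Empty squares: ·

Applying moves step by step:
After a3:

♜ ♞ ♝ ♛ ♚ ♝ ♞ ♜
♟ ♟ ♟ ♟ ♟ ♟ ♟ ♟
· · · · · · · ·
· · · · · · · ·
· · · · · · · ·
♙ · · · · · · ·
· ♙ ♙ ♙ ♙ ♙ ♙ ♙
♖ ♘ ♗ ♕ ♔ ♗ ♘ ♖


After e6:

♜ ♞ ♝ ♛ ♚ ♝ ♞ ♜
♟ ♟ ♟ ♟ · ♟ ♟ ♟
· · · · ♟ · · ·
· · · · · · · ·
· · · · · · · ·
♙ · · · · · · ·
· ♙ ♙ ♙ ♙ ♙ ♙ ♙
♖ ♘ ♗ ♕ ♔ ♗ ♘ ♖


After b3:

♜ ♞ ♝ ♛ ♚ ♝ ♞ ♜
♟ ♟ ♟ ♟ · ♟ ♟ ♟
· · · · ♟ · · ·
· · · · · · · ·
· · · · · · · ·
♙ ♙ · · · · · ·
· · ♙ ♙ ♙ ♙ ♙ ♙
♖ ♘ ♗ ♕ ♔ ♗ ♘ ♖


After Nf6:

♜ ♞ ♝ ♛ ♚ ♝ · ♜
♟ ♟ ♟ ♟ · ♟ ♟ ♟
· · · · ♟ ♞ · ·
· · · · · · · ·
· · · · · · · ·
♙ ♙ · · · · · ·
· · ♙ ♙ ♙ ♙ ♙ ♙
♖ ♘ ♗ ♕ ♔ ♗ ♘ ♖


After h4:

♜ ♞ ♝ ♛ ♚ ♝ · ♜
♟ ♟ ♟ ♟ · ♟ ♟ ♟
· · · · ♟ ♞ · ·
· · · · · · · ·
· · · · · · · ♙
♙ ♙ · · · · · ·
· · ♙ ♙ ♙ ♙ ♙ ·
♖ ♘ ♗ ♕ ♔ ♗ ♘ ♖


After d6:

♜ ♞ ♝ ♛ ♚ ♝ · ♜
♟ ♟ ♟ · · ♟ ♟ ♟
· · · ♟ ♟ ♞ · ·
· · · · · · · ·
· · · · · · · ♙
♙ ♙ · · · · · ·
· · ♙ ♙ ♙ ♙ ♙ ·
♖ ♘ ♗ ♕ ♔ ♗ ♘ ♖


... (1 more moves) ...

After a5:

♜ ♞ ♝ ♛ ♚ ♝ · ♜
· ♟ ♟ · · ♟ ♟ ♟
· · · ♟ ♟ ♞ · ·
♟ · · · · · · ·
♙ · · · · · · ♙
· ♙ · · · · · ·
· · ♙ ♙ ♙ ♙ ♙ ·
♖ ♘ ♗ ♕ ♔ ♗ ♘ ♖


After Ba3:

♜ ♞ ♝ ♛ ♚ ♝ · ♜
· ♟ ♟ · · ♟ ♟ ♟
· · · ♟ ♟ ♞ · ·
♟ · · · · · · ·
♙ · · · · · · ♙
♗ ♙ · · · · · ·
· · ♙ ♙ ♙ ♙ ♙ ·
♖ ♘ · ♕ ♔ ♗ ♘ ♖



  a b c d e f g h
  ─────────────────
8│♜ ♞ ♝ ♛ ♚ ♝ · ♜│8
7│· ♟ ♟ · · ♟ ♟ ♟│7
6│· · · ♟ ♟ ♞ · ·│6
5│♟ · · · · · · ·│5
4│♙ · · · · · · ♙│4
3│♗ ♙ · · · · · ·│3
2│· · ♙ ♙ ♙ ♙ ♙ ·│2
1│♖ ♘ · ♕ ♔ ♗ ♘ ♖│1
  ─────────────────
  a b c d e f g h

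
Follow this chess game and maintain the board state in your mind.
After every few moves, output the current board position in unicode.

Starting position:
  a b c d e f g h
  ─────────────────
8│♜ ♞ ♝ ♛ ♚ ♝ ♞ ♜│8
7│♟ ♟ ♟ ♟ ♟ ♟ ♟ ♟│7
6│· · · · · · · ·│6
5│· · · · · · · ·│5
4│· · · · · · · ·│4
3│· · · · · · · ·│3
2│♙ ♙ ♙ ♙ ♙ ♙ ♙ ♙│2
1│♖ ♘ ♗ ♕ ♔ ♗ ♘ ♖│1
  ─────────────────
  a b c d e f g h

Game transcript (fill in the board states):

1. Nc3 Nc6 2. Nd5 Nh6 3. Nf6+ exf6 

  a b c d e f g h
  ─────────────────
8│♜ · ♝ ♛ ♚ ♝ · ♜│8
7│♟ ♟ ♟ ♟ · ♟ ♟ ♟│7
6│· · ♞ · · ♟ · ♞│6
5│· · · · · · · ·│5
4│· · · · · · · ·│4
3│· · · · · · · ·│3
2│♙ ♙ ♙ ♙ ♙ ♙ ♙ ♙│2
1│♖ · ♗ ♕ ♔ ♗ ♘ ♖│1
  ─────────────────
  a b c d e f g h

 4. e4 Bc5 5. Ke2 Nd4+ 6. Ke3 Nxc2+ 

  a b c d e f g h
  ─────────────────
8│♜ · ♝ ♛ ♚ · · ♜│8
7│♟ ♟ ♟ ♟ · ♟ ♟ ♟│7
6│· · · · · ♟ · ♞│6
5│· · ♝ · · · · ·│5
4│· · · · ♙ · · ·│4
3│· · · · ♔ · · ·│3
2│♙ ♙ ♞ ♙ · ♙ ♙ ♙│2
1│♖ · ♗ ♕ · ♗ ♘ ♖│1
  ─────────────────
  a b c d e f g h

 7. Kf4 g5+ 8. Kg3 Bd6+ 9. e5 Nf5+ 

  a b c d e f g h
  ─────────────────
8│♜ · ♝ ♛ ♚ · · ♜│8
7│♟ ♟ ♟ ♟ · ♟ · ♟│7
6│· · · ♝ · ♟ · ·│6
5│· · · · ♙ ♞ ♟ ·│5
4│· · · · · · · ·│4
3│· · · · · · ♔ ·│3
2│♙ ♙ ♞ ♙ · ♙ ♙ ♙│2
1│♖ · ♗ ♕ · ♗ ♘ ♖│1
  ─────────────────
  a b c d e f g h

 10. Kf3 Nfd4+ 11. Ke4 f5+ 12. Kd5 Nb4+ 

  a b c d e f g h
  ─────────────────
8│♜ · ♝ ♛ ♚ · · ♜│8
7│♟ ♟ ♟ ♟ · ♟ · ♟│7
6│· · · ♝ · · · ·│6
5│· · · ♔ ♙ ♟ ♟ ·│5
4│· ♞ · ♞ · · · ·│4
3│· · · · · · · ·│3
2│♙ ♙ · ♙ · ♙ ♙ ♙│2
1│♖ · ♗ ♕ · ♗ ♘ ♖│1
  ─────────────────
  a b c d e f g h

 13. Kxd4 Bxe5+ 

  a b c d e f g h
  ─────────────────
8│♜ · ♝ ♛ ♚ · · ♜│8
7│♟ ♟ ♟ ♟ · ♟ · ♟│7
6│· · · · · · · ·│6
5│· · · · ♝ ♟ ♟ ·│5
4│· ♞ · ♔ · · · ·│4
3│· · · · · · · ·│3
2│♙ ♙ · ♙ · ♙ ♙ ♙│2
1│♖ · ♗ ♕ · ♗ ♘ ♖│1
  ─────────────────
  a b c d e f g h


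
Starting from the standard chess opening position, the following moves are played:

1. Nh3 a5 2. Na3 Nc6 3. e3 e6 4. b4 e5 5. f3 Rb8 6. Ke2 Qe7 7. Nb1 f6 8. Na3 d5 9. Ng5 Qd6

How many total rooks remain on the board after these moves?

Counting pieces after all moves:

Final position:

  a b c d e f g h
  ─────────────────
8│· ♜ ♝ · ♚ ♝ ♞ ♜│8
7│· ♟ ♟ · · · ♟ ♟│7
6│· · ♞ ♛ · ♟ · ·│6
5│♟ · · ♟ ♟ · ♘ ·│5
4│· ♙ · · · · · ·│4
3│♘ · · · ♙ ♙ · ·│3
2│♙ · ♙ ♙ ♔ · ♙ ♙│2
1│♖ · ♗ ♕ · ♗ · ♖│1
  ─────────────────
  a b c d e f g h


4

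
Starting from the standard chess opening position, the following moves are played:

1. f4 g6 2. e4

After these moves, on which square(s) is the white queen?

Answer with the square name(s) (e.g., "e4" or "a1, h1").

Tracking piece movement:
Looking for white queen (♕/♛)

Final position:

  a b c d e f g h
  ─────────────────
8│♜ ♞ ♝ ♛ ♚ ♝ ♞ ♜│8
7│♟ ♟ ♟ ♟ ♟ ♟ · ♟│7
6│· · · · · · ♟ ·│6
5│· · · · · · · ·│5
4│· · · · ♙ ♙ · ·│4
3│· · · · · · · ·│3
2│♙ ♙ ♙ ♙ · · ♙ ♙│2
1│♖ ♘ ♗ ♕ ♔ ♗ ♘ ♖│1
  ─────────────────
  a b c d e f g h


d1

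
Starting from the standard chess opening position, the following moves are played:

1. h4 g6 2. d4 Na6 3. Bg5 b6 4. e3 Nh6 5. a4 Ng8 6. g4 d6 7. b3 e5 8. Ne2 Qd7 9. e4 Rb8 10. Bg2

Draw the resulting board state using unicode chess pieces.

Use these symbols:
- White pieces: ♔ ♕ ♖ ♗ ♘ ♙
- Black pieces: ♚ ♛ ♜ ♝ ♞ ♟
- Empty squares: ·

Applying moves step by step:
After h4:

♜ ♞ ♝ ♛ ♚ ♝ ♞ ♜
♟ ♟ ♟ ♟ ♟ ♟ ♟ ♟
· · · · · · · ·
· · · · · · · ·
· · · · · · · ♙
· · · · · · · ·
♙ ♙ ♙ ♙ ♙ ♙ ♙ ·
♖ ♘ ♗ ♕ ♔ ♗ ♘ ♖


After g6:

♜ ♞ ♝ ♛ ♚ ♝ ♞ ♜
♟ ♟ ♟ ♟ ♟ ♟ · ♟
· · · · · · ♟ ·
· · · · · · · ·
· · · · · · · ♙
· · · · · · · ·
♙ ♙ ♙ ♙ ♙ ♙ ♙ ·
♖ ♘ ♗ ♕ ♔ ♗ ♘ ♖


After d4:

♜ ♞ ♝ ♛ ♚ ♝ ♞ ♜
♟ ♟ ♟ ♟ ♟ ♟ · ♟
· · · · · · ♟ ·
· · · · · · · ·
· · · ♙ · · · ♙
· · · · · · · ·
♙ ♙ ♙ · ♙ ♙ ♙ ·
♖ ♘ ♗ ♕ ♔ ♗ ♘ ♖


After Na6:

♜ · ♝ ♛ ♚ ♝ ♞ ♜
♟ ♟ ♟ ♟ ♟ ♟ · ♟
♞ · · · · · ♟ ·
· · · · · · · ·
· · · ♙ · · · ♙
· · · · · · · ·
♙ ♙ ♙ · ♙ ♙ ♙ ·
♖ ♘ ♗ ♕ ♔ ♗ ♘ ♖


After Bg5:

♜ · ♝ ♛ ♚ ♝ ♞ ♜
♟ ♟ ♟ ♟ ♟ ♟ · ♟
♞ · · · · · ♟ ·
· · · · · · ♗ ·
· · · ♙ · · · ♙
· · · · · · · ·
♙ ♙ ♙ · ♙ ♙ ♙ ·
♖ ♘ · ♕ ♔ ♗ ♘ ♖


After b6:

♜ · ♝ ♛ ♚ ♝ ♞ ♜
♟ · ♟ ♟ ♟ ♟ · ♟
♞ ♟ · · · · ♟ ·
· · · · · · ♗ ·
· · · ♙ · · · ♙
· · · · · · · ·
♙ ♙ ♙ · ♙ ♙ ♙ ·
♖ ♘ · ♕ ♔ ♗ ♘ ♖


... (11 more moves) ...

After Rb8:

· ♜ ♝ · ♚ ♝ ♞ ♜
♟ · ♟ ♛ · ♟ · ♟
♞ ♟ · ♟ · · ♟ ·
· · · · ♟ · ♗ ·
♙ · · ♙ ♙ · ♙ ♙
· ♙ · · · · · ·
· · ♙ · ♘ ♙ · ·
♖ ♘ · ♕ ♔ ♗ · ♖


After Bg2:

· ♜ ♝ · ♚ ♝ ♞ ♜
♟ · ♟ ♛ · ♟ · ♟
♞ ♟ · ♟ · · ♟ ·
· · · · ♟ · ♗ ·
♙ · · ♙ ♙ · ♙ ♙
· ♙ · · · · · ·
· · ♙ · ♘ ♙ ♗ ·
♖ ♘ · ♕ ♔ · · ♖



  a b c d e f g h
  ─────────────────
8│· ♜ ♝ · ♚ ♝ ♞ ♜│8
7│♟ · ♟ ♛ · ♟ · ♟│7
6│♞ ♟ · ♟ · · ♟ ·│6
5│· · · · ♟ · ♗ ·│5
4│♙ · · ♙ ♙ · ♙ ♙│4
3│· ♙ · · · · · ·│3
2│· · ♙ · ♘ ♙ ♗ ·│2
1│♖ ♘ · ♕ ♔ · · ♖│1
  ─────────────────
  a b c d e f g h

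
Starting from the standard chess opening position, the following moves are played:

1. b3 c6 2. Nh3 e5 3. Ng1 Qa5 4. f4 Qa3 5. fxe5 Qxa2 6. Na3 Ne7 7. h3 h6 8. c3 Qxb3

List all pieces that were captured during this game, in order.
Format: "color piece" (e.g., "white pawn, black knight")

Tracking captures:
  fxe5: captured black pawn
  Qxa2: captured white pawn
  Qxb3: captured white pawn

black pawn, white pawn, white pawn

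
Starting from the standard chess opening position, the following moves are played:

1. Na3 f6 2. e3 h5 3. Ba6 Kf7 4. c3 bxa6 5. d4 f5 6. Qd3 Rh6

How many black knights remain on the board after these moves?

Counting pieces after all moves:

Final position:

  a b c d e f g h
  ─────────────────
8│♜ ♞ ♝ ♛ · ♝ ♞ ·│8
7│♟ · ♟ ♟ ♟ ♚ ♟ ·│7
6│♟ · · · · · · ♜│6
5│· · · · · ♟ · ♟│5
4│· · · ♙ · · · ·│4
3│♘ · ♙ ♕ ♙ · · ·│3
2│♙ ♙ · · · ♙ ♙ ♙│2
1│♖ · ♗ · ♔ · ♘ ♖│1
  ─────────────────
  a b c d e f g h


2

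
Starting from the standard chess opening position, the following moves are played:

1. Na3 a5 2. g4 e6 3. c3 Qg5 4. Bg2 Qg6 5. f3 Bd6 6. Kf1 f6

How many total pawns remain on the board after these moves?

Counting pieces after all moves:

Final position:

  a b c d e f g h
  ─────────────────
8│♜ ♞ ♝ · ♚ · ♞ ♜│8
7│· ♟ ♟ ♟ · · ♟ ♟│7
6│· · · ♝ ♟ ♟ ♛ ·│6
5│♟ · · · · · · ·│5
4│· · · · · · ♙ ·│4
3│♘ · ♙ · · ♙ · ·│3
2│♙ ♙ · ♙ ♙ · ♗ ♙│2
1│♖ · ♗ ♕ · ♔ ♘ ♖│1
  ─────────────────
  a b c d e f g h


16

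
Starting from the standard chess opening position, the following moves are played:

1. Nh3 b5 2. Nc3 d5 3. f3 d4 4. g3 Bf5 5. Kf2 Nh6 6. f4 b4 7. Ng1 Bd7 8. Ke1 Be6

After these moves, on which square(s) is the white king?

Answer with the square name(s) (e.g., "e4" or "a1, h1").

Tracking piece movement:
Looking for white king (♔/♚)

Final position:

  a b c d e f g h
  ─────────────────
8│♜ ♞ · ♛ ♚ ♝ · ♜│8
7│♟ · ♟ · ♟ ♟ ♟ ♟│7
6│· · · · ♝ · · ♞│6
5│· · · · · · · ·│5
4│· ♟ · ♟ · ♙ · ·│4
3│· · ♘ · · · ♙ ·│3
2│♙ ♙ ♙ ♙ ♙ · · ♙│2
1│♖ · ♗ ♕ ♔ ♗ ♘ ♖│1
  ─────────────────
  a b c d e f g h


e1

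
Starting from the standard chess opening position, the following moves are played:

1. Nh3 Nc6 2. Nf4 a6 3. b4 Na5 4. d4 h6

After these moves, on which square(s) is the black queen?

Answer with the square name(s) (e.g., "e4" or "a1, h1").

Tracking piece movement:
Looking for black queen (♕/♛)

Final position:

  a b c d e f g h
  ─────────────────
8│♜ · ♝ ♛ ♚ ♝ ♞ ♜│8
7│· ♟ ♟ ♟ ♟ ♟ ♟ ·│7
6│♟ · · · · · · ♟│6
5│♞ · · · · · · ·│5
4│· ♙ · ♙ · ♘ · ·│4
3│· · · · · · · ·│3
2│♙ · ♙ · ♙ ♙ ♙ ♙│2
1│♖ ♘ ♗ ♕ ♔ ♗ · ♖│1
  ─────────────────
  a b c d e f g h


d8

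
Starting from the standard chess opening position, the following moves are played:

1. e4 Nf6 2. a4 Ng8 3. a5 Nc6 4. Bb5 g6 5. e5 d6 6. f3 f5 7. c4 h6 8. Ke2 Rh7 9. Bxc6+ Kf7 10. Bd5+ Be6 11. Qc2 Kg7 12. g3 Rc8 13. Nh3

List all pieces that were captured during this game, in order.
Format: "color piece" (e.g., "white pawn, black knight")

Tracking captures:
  Bxc6+: captured black knight

black knight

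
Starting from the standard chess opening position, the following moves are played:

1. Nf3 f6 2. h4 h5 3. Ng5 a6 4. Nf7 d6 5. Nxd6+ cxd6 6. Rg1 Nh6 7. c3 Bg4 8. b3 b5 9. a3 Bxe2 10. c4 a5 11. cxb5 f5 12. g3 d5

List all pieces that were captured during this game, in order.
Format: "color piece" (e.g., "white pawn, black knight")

Tracking captures:
  Nxd6+: captured black pawn
  cxd6: captured white knight
  Bxe2: captured white pawn
  cxb5: captured black pawn

black pawn, white knight, white pawn, black pawn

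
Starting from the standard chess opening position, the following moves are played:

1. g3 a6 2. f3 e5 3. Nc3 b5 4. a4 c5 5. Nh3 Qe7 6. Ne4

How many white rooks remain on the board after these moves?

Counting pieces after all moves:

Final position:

  a b c d e f g h
  ─────────────────
8│♜ ♞ ♝ · ♚ ♝ ♞ ♜│8
7│· · · ♟ ♛ ♟ ♟ ♟│7
6│♟ · · · · · · ·│6
5│· ♟ ♟ · ♟ · · ·│5
4│♙ · · · ♘ · · ·│4
3│· · · · · ♙ ♙ ♘│3
2│· ♙ ♙ ♙ ♙ · · ♙│2
1│♖ · ♗ ♕ ♔ ♗ · ♖│1
  ─────────────────
  a b c d e f g h


2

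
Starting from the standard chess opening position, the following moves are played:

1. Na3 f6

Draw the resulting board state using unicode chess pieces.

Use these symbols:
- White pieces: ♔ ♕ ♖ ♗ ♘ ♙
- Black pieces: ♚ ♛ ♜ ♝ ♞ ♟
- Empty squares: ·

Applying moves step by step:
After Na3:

♜ ♞ ♝ ♛ ♚ ♝ ♞ ♜
♟ ♟ ♟ ♟ ♟ ♟ ♟ ♟
· · · · · · · ·
· · · · · · · ·
· · · · · · · ·
♘ · · · · · · ·
♙ ♙ ♙ ♙ ♙ ♙ ♙ ♙
♖ · ♗ ♕ ♔ ♗ ♘ ♖


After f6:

♜ ♞ ♝ ♛ ♚ ♝ ♞ ♜
♟ ♟ ♟ ♟ ♟ · ♟ ♟
· · · · · ♟ · ·
· · · · · · · ·
· · · · · · · ·
♘ · · · · · · ·
♙ ♙ ♙ ♙ ♙ ♙ ♙ ♙
♖ · ♗ ♕ ♔ ♗ ♘ ♖



  a b c d e f g h
  ─────────────────
8│♜ ♞ ♝ ♛ ♚ ♝ ♞ ♜│8
7│♟ ♟ ♟ ♟ ♟ · ♟ ♟│7
6│· · · · · ♟ · ·│6
5│· · · · · · · ·│5
4│· · · · · · · ·│4
3│♘ · · · · · · ·│3
2│♙ ♙ ♙ ♙ ♙ ♙ ♙ ♙│2
1│♖ · ♗ ♕ ♔ ♗ ♘ ♖│1
  ─────────────────
  a b c d e f g h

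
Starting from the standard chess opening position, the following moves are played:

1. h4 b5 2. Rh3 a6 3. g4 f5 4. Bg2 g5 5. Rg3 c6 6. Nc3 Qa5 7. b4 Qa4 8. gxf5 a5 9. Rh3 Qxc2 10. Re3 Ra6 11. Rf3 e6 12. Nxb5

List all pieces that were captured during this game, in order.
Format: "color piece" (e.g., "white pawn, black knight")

Tracking captures:
  gxf5: captured black pawn
  Qxc2: captured white pawn
  Nxb5: captured black pawn

black pawn, white pawn, black pawn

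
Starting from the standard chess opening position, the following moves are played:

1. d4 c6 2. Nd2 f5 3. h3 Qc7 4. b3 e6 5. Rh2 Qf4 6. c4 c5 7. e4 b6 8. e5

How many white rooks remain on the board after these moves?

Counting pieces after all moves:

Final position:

  a b c d e f g h
  ─────────────────
8│♜ ♞ ♝ · ♚ ♝ ♞ ♜│8
7│♟ · · ♟ · · ♟ ♟│7
6│· ♟ · · ♟ · · ·│6
5│· · ♟ · ♙ ♟ · ·│5
4│· · ♙ ♙ · ♛ · ·│4
3│· ♙ · · · · · ♙│3
2│♙ · · ♘ · ♙ ♙ ♖│2
1│♖ · ♗ ♕ ♔ ♗ ♘ ·│1
  ─────────────────
  a b c d e f g h


2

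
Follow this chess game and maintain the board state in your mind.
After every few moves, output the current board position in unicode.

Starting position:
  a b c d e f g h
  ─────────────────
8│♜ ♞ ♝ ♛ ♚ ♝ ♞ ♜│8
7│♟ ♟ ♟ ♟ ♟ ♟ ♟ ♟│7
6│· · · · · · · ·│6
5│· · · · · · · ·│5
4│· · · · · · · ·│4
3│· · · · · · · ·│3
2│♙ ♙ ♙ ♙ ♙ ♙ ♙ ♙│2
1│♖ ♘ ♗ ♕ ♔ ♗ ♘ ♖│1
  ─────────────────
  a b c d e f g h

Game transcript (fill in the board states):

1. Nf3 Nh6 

  a b c d e f g h
  ─────────────────
8│♜ ♞ ♝ ♛ ♚ ♝ · ♜│8
7│♟ ♟ ♟ ♟ ♟ ♟ ♟ ♟│7
6│· · · · · · · ♞│6
5│· · · · · · · ·│5
4│· · · · · · · ·│4
3│· · · · · ♘ · ·│3
2│♙ ♙ ♙ ♙ ♙ ♙ ♙ ♙│2
1│♖ ♘ ♗ ♕ ♔ ♗ · ♖│1
  ─────────────────
  a b c d e f g h

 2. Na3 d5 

  a b c d e f g h
  ─────────────────
8│♜ ♞ ♝ ♛ ♚ ♝ · ♜│8
7│♟ ♟ ♟ · ♟ ♟ ♟ ♟│7
6│· · · · · · · ♞│6
5│· · · ♟ · · · ·│5
4│· · · · · · · ·│4
3│♘ · · · · ♘ · ·│3
2│♙ ♙ ♙ ♙ ♙ ♙ ♙ ♙│2
1│♖ · ♗ ♕ ♔ ♗ · ♖│1
  ─────────────────
  a b c d e f g h

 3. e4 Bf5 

  a b c d e f g h
  ─────────────────
8│♜ ♞ · ♛ ♚ ♝ · ♜│8
7│♟ ♟ ♟ · ♟ ♟ ♟ ♟│7
6│· · · · · · · ♞│6
5│· · · ♟ · ♝ · ·│5
4│· · · · ♙ · · ·│4
3│♘ · · · · ♘ · ·│3
2│♙ ♙ ♙ ♙ · ♙ ♙ ♙│2
1│♖ · ♗ ♕ ♔ ♗ · ♖│1
  ─────────────────
  a b c d e f g h

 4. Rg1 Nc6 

  a b c d e f g h
  ─────────────────
8│♜ · · ♛ ♚ ♝ · ♜│8
7│♟ ♟ ♟ · ♟ ♟ ♟ ♟│7
6│· · ♞ · · · · ♞│6
5│· · · ♟ · ♝ · ·│5
4│· · · · ♙ · · ·│4
3│♘ · · · · ♘ · ·│3
2│♙ ♙ ♙ ♙ · ♙ ♙ ♙│2
1│♖ · ♗ ♕ ♔ ♗ ♖ ·│1
  ─────────────────
  a b c d e f g h

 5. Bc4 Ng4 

  a b c d e f g h
  ─────────────────
8│♜ · · ♛ ♚ ♝ · ♜│8
7│♟ ♟ ♟ · ♟ ♟ ♟ ♟│7
6│· · ♞ · · · · ·│6
5│· · · ♟ · ♝ · ·│5
4│· · ♗ · ♙ · ♞ ·│4
3│♘ · · · · ♘ · ·│3
2│♙ ♙ ♙ ♙ · ♙ ♙ ♙│2
1│♖ · ♗ ♕ ♔ · ♖ ·│1
  ─────────────────
  a b c d e f g h



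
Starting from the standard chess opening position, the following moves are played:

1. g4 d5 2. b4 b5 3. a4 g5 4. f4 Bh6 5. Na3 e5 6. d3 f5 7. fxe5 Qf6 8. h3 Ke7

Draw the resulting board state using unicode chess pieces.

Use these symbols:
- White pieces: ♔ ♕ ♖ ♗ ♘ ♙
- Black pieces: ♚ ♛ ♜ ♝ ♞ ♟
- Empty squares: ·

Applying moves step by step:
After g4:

♜ ♞ ♝ ♛ ♚ ♝ ♞ ♜
♟ ♟ ♟ ♟ ♟ ♟ ♟ ♟
· · · · · · · ·
· · · · · · · ·
· · · · · · ♙ ·
· · · · · · · ·
♙ ♙ ♙ ♙ ♙ ♙ · ♙
♖ ♘ ♗ ♕ ♔ ♗ ♘ ♖


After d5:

♜ ♞ ♝ ♛ ♚ ♝ ♞ ♜
♟ ♟ ♟ · ♟ ♟ ♟ ♟
· · · · · · · ·
· · · ♟ · · · ·
· · · · · · ♙ ·
· · · · · · · ·
♙ ♙ ♙ ♙ ♙ ♙ · ♙
♖ ♘ ♗ ♕ ♔ ♗ ♘ ♖


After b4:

♜ ♞ ♝ ♛ ♚ ♝ ♞ ♜
♟ ♟ ♟ · ♟ ♟ ♟ ♟
· · · · · · · ·
· · · ♟ · · · ·
· ♙ · · · · ♙ ·
· · · · · · · ·
♙ · ♙ ♙ ♙ ♙ · ♙
♖ ♘ ♗ ♕ ♔ ♗ ♘ ♖


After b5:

♜ ♞ ♝ ♛ ♚ ♝ ♞ ♜
♟ · ♟ · ♟ ♟ ♟ ♟
· · · · · · · ·
· ♟ · ♟ · · · ·
· ♙ · · · · ♙ ·
· · · · · · · ·
♙ · ♙ ♙ ♙ ♙ · ♙
♖ ♘ ♗ ♕ ♔ ♗ ♘ ♖


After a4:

♜ ♞ ♝ ♛ ♚ ♝ ♞ ♜
♟ · ♟ · ♟ ♟ ♟ ♟
· · · · · · · ·
· ♟ · ♟ · · · ·
♙ ♙ · · · · ♙ ·
· · · · · · · ·
· · ♙ ♙ ♙ ♙ · ♙
♖ ♘ ♗ ♕ ♔ ♗ ♘ ♖


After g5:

♜ ♞ ♝ ♛ ♚ ♝ ♞ ♜
♟ · ♟ · ♟ ♟ · ♟
· · · · · · · ·
· ♟ · ♟ · · ♟ ·
♙ ♙ · · · · ♙ ·
· · · · · · · ·
· · ♙ ♙ ♙ ♙ · ♙
♖ ♘ ♗ ♕ ♔ ♗ ♘ ♖


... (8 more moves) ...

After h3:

♜ ♞ ♝ · ♚ · ♞ ♜
♟ · ♟ · · · · ♟
· · · · · ♛ · ♝
· ♟ · ♟ ♙ ♟ ♟ ·
♙ ♙ · · · · ♙ ·
♘ · · ♙ · · · ♙
· · ♙ · ♙ · · ·
♖ · ♗ ♕ ♔ ♗ ♘ ♖


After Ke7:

♜ ♞ ♝ · · · ♞ ♜
♟ · ♟ · ♚ · · ♟
· · · · · ♛ · ♝
· ♟ · ♟ ♙ ♟ ♟ ·
♙ ♙ · · · · ♙ ·
♘ · · ♙ · · · ♙
· · ♙ · ♙ · · ·
♖ · ♗ ♕ ♔ ♗ ♘ ♖



  a b c d e f g h
  ─────────────────
8│♜ ♞ ♝ · · · ♞ ♜│8
7│♟ · ♟ · ♚ · · ♟│7
6│· · · · · ♛ · ♝│6
5│· ♟ · ♟ ♙ ♟ ♟ ·│5
4│♙ ♙ · · · · ♙ ·│4
3│♘ · · ♙ · · · ♙│3
2│· · ♙ · ♙ · · ·│2
1│♖ · ♗ ♕ ♔ ♗ ♘ ♖│1
  ─────────────────
  a b c d e f g h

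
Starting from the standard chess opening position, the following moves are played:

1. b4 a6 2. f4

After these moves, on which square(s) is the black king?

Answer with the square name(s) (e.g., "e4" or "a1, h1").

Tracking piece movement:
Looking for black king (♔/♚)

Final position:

  a b c d e f g h
  ─────────────────
8│♜ ♞ ♝ ♛ ♚ ♝ ♞ ♜│8
7│· ♟ ♟ ♟ ♟ ♟ ♟ ♟│7
6│♟ · · · · · · ·│6
5│· · · · · · · ·│5
4│· ♙ · · · ♙ · ·│4
3│· · · · · · · ·│3
2│♙ · ♙ ♙ ♙ · ♙ ♙│2
1│♖ ♘ ♗ ♕ ♔ ♗ ♘ ♖│1
  ─────────────────
  a b c d e f g h


e8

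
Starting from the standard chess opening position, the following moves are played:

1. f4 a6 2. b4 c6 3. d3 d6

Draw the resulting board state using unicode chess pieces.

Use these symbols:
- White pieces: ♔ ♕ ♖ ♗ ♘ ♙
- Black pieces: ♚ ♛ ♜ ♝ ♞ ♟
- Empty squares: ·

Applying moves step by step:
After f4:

♜ ♞ ♝ ♛ ♚ ♝ ♞ ♜
♟ ♟ ♟ ♟ ♟ ♟ ♟ ♟
· · · · · · · ·
· · · · · · · ·
· · · · · ♙ · ·
· · · · · · · ·
♙ ♙ ♙ ♙ ♙ · ♙ ♙
♖ ♘ ♗ ♕ ♔ ♗ ♘ ♖


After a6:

♜ ♞ ♝ ♛ ♚ ♝ ♞ ♜
· ♟ ♟ ♟ ♟ ♟ ♟ ♟
♟ · · · · · · ·
· · · · · · · ·
· · · · · ♙ · ·
· · · · · · · ·
♙ ♙ ♙ ♙ ♙ · ♙ ♙
♖ ♘ ♗ ♕ ♔ ♗ ♘ ♖


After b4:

♜ ♞ ♝ ♛ ♚ ♝ ♞ ♜
· ♟ ♟ ♟ ♟ ♟ ♟ ♟
♟ · · · · · · ·
· · · · · · · ·
· ♙ · · · ♙ · ·
· · · · · · · ·
♙ · ♙ ♙ ♙ · ♙ ♙
♖ ♘ ♗ ♕ ♔ ♗ ♘ ♖


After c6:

♜ ♞ ♝ ♛ ♚ ♝ ♞ ♜
· ♟ · ♟ ♟ ♟ ♟ ♟
♟ · ♟ · · · · ·
· · · · · · · ·
· ♙ · · · ♙ · ·
· · · · · · · ·
♙ · ♙ ♙ ♙ · ♙ ♙
♖ ♘ ♗ ♕ ♔ ♗ ♘ ♖


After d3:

♜ ♞ ♝ ♛ ♚ ♝ ♞ ♜
· ♟ · ♟ ♟ ♟ ♟ ♟
♟ · ♟ · · · · ·
· · · · · · · ·
· ♙ · · · ♙ · ·
· · · ♙ · · · ·
♙ · ♙ · ♙ · ♙ ♙
♖ ♘ ♗ ♕ ♔ ♗ ♘ ♖


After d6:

♜ ♞ ♝ ♛ ♚ ♝ ♞ ♜
· ♟ · · ♟ ♟ ♟ ♟
♟ · ♟ ♟ · · · ·
· · · · · · · ·
· ♙ · · · ♙ · ·
· · · ♙ · · · ·
♙ · ♙ · ♙ · ♙ ♙
♖ ♘ ♗ ♕ ♔ ♗ ♘ ♖



  a b c d e f g h
  ─────────────────
8│♜ ♞ ♝ ♛ ♚ ♝ ♞ ♜│8
7│· ♟ · · ♟ ♟ ♟ ♟│7
6│♟ · ♟ ♟ · · · ·│6
5│· · · · · · · ·│5
4│· ♙ · · · ♙ · ·│4
3│· · · ♙ · · · ·│3
2│♙ · ♙ · ♙ · ♙ ♙│2
1│♖ ♘ ♗ ♕ ♔ ♗ ♘ ♖│1
  ─────────────────
  a b c d e f g h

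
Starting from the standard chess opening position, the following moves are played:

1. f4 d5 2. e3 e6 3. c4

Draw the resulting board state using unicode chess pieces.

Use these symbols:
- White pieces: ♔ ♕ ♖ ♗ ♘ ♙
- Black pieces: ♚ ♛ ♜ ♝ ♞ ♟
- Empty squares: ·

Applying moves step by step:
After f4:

♜ ♞ ♝ ♛ ♚ ♝ ♞ ♜
♟ ♟ ♟ ♟ ♟ ♟ ♟ ♟
· · · · · · · ·
· · · · · · · ·
· · · · · ♙ · ·
· · · · · · · ·
♙ ♙ ♙ ♙ ♙ · ♙ ♙
♖ ♘ ♗ ♕ ♔ ♗ ♘ ♖


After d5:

♜ ♞ ♝ ♛ ♚ ♝ ♞ ♜
♟ ♟ ♟ · ♟ ♟ ♟ ♟
· · · · · · · ·
· · · ♟ · · · ·
· · · · · ♙ · ·
· · · · · · · ·
♙ ♙ ♙ ♙ ♙ · ♙ ♙
♖ ♘ ♗ ♕ ♔ ♗ ♘ ♖


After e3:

♜ ♞ ♝ ♛ ♚ ♝ ♞ ♜
♟ ♟ ♟ · ♟ ♟ ♟ ♟
· · · · · · · ·
· · · ♟ · · · ·
· · · · · ♙ · ·
· · · · ♙ · · ·
♙ ♙ ♙ ♙ · · ♙ ♙
♖ ♘ ♗ ♕ ♔ ♗ ♘ ♖


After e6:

♜ ♞ ♝ ♛ ♚ ♝ ♞ ♜
♟ ♟ ♟ · · ♟ ♟ ♟
· · · · ♟ · · ·
· · · ♟ · · · ·
· · · · · ♙ · ·
· · · · ♙ · · ·
♙ ♙ ♙ ♙ · · ♙ ♙
♖ ♘ ♗ ♕ ♔ ♗ ♘ ♖


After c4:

♜ ♞ ♝ ♛ ♚ ♝ ♞ ♜
♟ ♟ ♟ · · ♟ ♟ ♟
· · · · ♟ · · ·
· · · ♟ · · · ·
· · ♙ · · ♙ · ·
· · · · ♙ · · ·
♙ ♙ · ♙ · · ♙ ♙
♖ ♘ ♗ ♕ ♔ ♗ ♘ ♖



  a b c d e f g h
  ─────────────────
8│♜ ♞ ♝ ♛ ♚ ♝ ♞ ♜│8
7│♟ ♟ ♟ · · ♟ ♟ ♟│7
6│· · · · ♟ · · ·│6
5│· · · ♟ · · · ·│5
4│· · ♙ · · ♙ · ·│4
3│· · · · ♙ · · ·│3
2│♙ ♙ · ♙ · · ♙ ♙│2
1│♖ ♘ ♗ ♕ ♔ ♗ ♘ ♖│1
  ─────────────────
  a b c d e f g h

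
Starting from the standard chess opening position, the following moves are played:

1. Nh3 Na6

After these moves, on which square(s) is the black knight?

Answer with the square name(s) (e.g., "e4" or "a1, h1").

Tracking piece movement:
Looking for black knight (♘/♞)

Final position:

  a b c d e f g h
  ─────────────────
8│♜ · ♝ ♛ ♚ ♝ ♞ ♜│8
7│♟ ♟ ♟ ♟ ♟ ♟ ♟ ♟│7
6│♞ · · · · · · ·│6
5│· · · · · · · ·│5
4│· · · · · · · ·│4
3│· · · · · · · ♘│3
2│♙ ♙ ♙ ♙ ♙ ♙ ♙ ♙│2
1│♖ ♘ ♗ ♕ ♔ ♗ · ♖│1
  ─────────────────
  a b c d e f g h


a6, g8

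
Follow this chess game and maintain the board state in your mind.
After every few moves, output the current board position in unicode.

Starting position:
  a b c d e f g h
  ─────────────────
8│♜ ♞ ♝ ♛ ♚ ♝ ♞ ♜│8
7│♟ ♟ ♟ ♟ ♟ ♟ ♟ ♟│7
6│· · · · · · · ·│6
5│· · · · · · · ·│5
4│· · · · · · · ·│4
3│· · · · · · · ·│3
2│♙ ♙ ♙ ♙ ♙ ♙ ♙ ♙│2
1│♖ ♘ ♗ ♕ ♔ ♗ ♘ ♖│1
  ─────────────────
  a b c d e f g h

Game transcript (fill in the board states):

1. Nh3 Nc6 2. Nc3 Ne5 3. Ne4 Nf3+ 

  a b c d e f g h
  ─────────────────
8│♜ · ♝ ♛ ♚ ♝ ♞ ♜│8
7│♟ ♟ ♟ ♟ ♟ ♟ ♟ ♟│7
6│· · · · · · · ·│6
5│· · · · · · · ·│5
4│· · · · ♘ · · ·│4
3│· · · · · ♞ · ♘│3
2│♙ ♙ ♙ ♙ ♙ ♙ ♙ ♙│2
1│♖ · ♗ ♕ ♔ ♗ · ♖│1
  ─────────────────
  a b c d e f g h

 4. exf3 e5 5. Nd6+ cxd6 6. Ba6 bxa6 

  a b c d e f g h
  ─────────────────
8│♜ · ♝ ♛ ♚ ♝ ♞ ♜│8
7│♟ · · ♟ · ♟ ♟ ♟│7
6│♟ · · ♟ · · · ·│6
5│· · · · ♟ · · ·│5
4│· · · · · · · ·│4
3│· · · · · ♙ · ♘│3
2│♙ ♙ ♙ ♙ · ♙ ♙ ♙│2
1│♖ · ♗ ♕ ♔ · · ♖│1
  ─────────────────
  a b c d e f g h

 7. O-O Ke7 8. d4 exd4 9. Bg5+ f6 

  a b c d e f g h
  ─────────────────
8│♜ · ♝ ♛ · ♝ ♞ ♜│8
7│♟ · · ♟ ♚ · ♟ ♟│7
6│♟ · · ♟ · ♟ · ·│6
5│· · · · · · ♗ ·│5
4│· · · ♟ · · · ·│4
3│· · · · · ♙ · ♘│3
2│♙ ♙ ♙ · · ♙ ♙ ♙│2
1│♖ · · ♕ · ♖ ♔ ·│1
  ─────────────────
  a b c d e f g h

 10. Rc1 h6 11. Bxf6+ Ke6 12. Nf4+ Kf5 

  a b c d e f g h
  ─────────────────
8│♜ · ♝ ♛ · ♝ ♞ ♜│8
7│♟ · · ♟ · · ♟ ·│7
6│♟ · · ♟ · ♗ · ♟│6
5│· · · · · ♚ · ·│5
4│· · · ♟ · ♘ · ·│4
3│· · · · · ♙ · ·│3
2│♙ ♙ ♙ · · ♙ ♙ ♙│2
1│· · ♖ ♕ · ♖ ♔ ·│1
  ─────────────────
  a b c d e f g h

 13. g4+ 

  a b c d e f g h
  ─────────────────
8│♜ · ♝ ♛ · ♝ ♞ ♜│8
7│♟ · · ♟ · · ♟ ·│7
6│♟ · · ♟ · ♗ · ♟│6
5│· · · · · ♚ · ·│5
4│· · · ♟ · ♘ ♙ ·│4
3│· · · · · ♙ · ·│3
2│♙ ♙ ♙ · · ♙ · ♙│2
1│· · ♖ ♕ · ♖ ♔ ·│1
  ─────────────────
  a b c d e f g h


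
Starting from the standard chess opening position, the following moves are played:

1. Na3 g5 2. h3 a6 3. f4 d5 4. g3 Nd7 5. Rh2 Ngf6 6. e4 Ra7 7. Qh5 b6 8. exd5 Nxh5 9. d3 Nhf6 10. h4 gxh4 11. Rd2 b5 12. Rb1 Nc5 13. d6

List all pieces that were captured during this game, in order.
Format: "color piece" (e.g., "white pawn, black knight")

Tracking captures:
  exd5: captured black pawn
  Nxh5: captured white queen
  gxh4: captured white pawn

black pawn, white queen, white pawn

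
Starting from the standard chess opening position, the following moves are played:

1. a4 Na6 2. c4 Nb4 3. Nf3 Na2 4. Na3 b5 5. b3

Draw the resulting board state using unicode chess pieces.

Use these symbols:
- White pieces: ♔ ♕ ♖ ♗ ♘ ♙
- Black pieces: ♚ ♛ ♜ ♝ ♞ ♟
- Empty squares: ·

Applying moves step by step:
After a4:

♜ ♞ ♝ ♛ ♚ ♝ ♞ ♜
♟ ♟ ♟ ♟ ♟ ♟ ♟ ♟
· · · · · · · ·
· · · · · · · ·
♙ · · · · · · ·
· · · · · · · ·
· ♙ ♙ ♙ ♙ ♙ ♙ ♙
♖ ♘ ♗ ♕ ♔ ♗ ♘ ♖


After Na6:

♜ · ♝ ♛ ♚ ♝ ♞ ♜
♟ ♟ ♟ ♟ ♟ ♟ ♟ ♟
♞ · · · · · · ·
· · · · · · · ·
♙ · · · · · · ·
· · · · · · · ·
· ♙ ♙ ♙ ♙ ♙ ♙ ♙
♖ ♘ ♗ ♕ ♔ ♗ ♘ ♖


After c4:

♜ · ♝ ♛ ♚ ♝ ♞ ♜
♟ ♟ ♟ ♟ ♟ ♟ ♟ ♟
♞ · · · · · · ·
· · · · · · · ·
♙ · ♙ · · · · ·
· · · · · · · ·
· ♙ · ♙ ♙ ♙ ♙ ♙
♖ ♘ ♗ ♕ ♔ ♗ ♘ ♖


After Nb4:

♜ · ♝ ♛ ♚ ♝ ♞ ♜
♟ ♟ ♟ ♟ ♟ ♟ ♟ ♟
· · · · · · · ·
· · · · · · · ·
♙ ♞ ♙ · · · · ·
· · · · · · · ·
· ♙ · ♙ ♙ ♙ ♙ ♙
♖ ♘ ♗ ♕ ♔ ♗ ♘ ♖


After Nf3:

♜ · ♝ ♛ ♚ ♝ ♞ ♜
♟ ♟ ♟ ♟ ♟ ♟ ♟ ♟
· · · · · · · ·
· · · · · · · ·
♙ ♞ ♙ · · · · ·
· · · · · ♘ · ·
· ♙ · ♙ ♙ ♙ ♙ ♙
♖ ♘ ♗ ♕ ♔ ♗ · ♖


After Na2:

♜ · ♝ ♛ ♚ ♝ ♞ ♜
♟ ♟ ♟ ♟ ♟ ♟ ♟ ♟
· · · · · · · ·
· · · · · · · ·
♙ · ♙ · · · · ·
· · · · · ♘ · ·
♞ ♙ · ♙ ♙ ♙ ♙ ♙
♖ ♘ ♗ ♕ ♔ ♗ · ♖


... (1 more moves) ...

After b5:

♜ · ♝ ♛ ♚ ♝ ♞ ♜
♟ · ♟ ♟ ♟ ♟ ♟ ♟
· · · · · · · ·
· ♟ · · · · · ·
♙ · ♙ · · · · ·
♘ · · · · ♘ · ·
♞ ♙ · ♙ ♙ ♙ ♙ ♙
♖ · ♗ ♕ ♔ ♗ · ♖


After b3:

♜ · ♝ ♛ ♚ ♝ ♞ ♜
♟ · ♟ ♟ ♟ ♟ ♟ ♟
· · · · · · · ·
· ♟ · · · · · ·
♙ · ♙ · · · · ·
♘ ♙ · · · ♘ · ·
♞ · · ♙ ♙ ♙ ♙ ♙
♖ · ♗ ♕ ♔ ♗ · ♖



  a b c d e f g h
  ─────────────────
8│♜ · ♝ ♛ ♚ ♝ ♞ ♜│8
7│♟ · ♟ ♟ ♟ ♟ ♟ ♟│7
6│· · · · · · · ·│6
5│· ♟ · · · · · ·│5
4│♙ · ♙ · · · · ·│4
3│♘ ♙ · · · ♘ · ·│3
2│♞ · · ♙ ♙ ♙ ♙ ♙│2
1│♖ · ♗ ♕ ♔ ♗ · ♖│1
  ─────────────────
  a b c d e f g h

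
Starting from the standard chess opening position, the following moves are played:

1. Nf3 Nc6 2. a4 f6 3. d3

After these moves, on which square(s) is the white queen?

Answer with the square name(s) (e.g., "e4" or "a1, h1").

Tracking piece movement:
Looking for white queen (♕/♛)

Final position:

  a b c d e f g h
  ─────────────────
8│♜ · ♝ ♛ ♚ ♝ ♞ ♜│8
7│♟ ♟ ♟ ♟ ♟ · ♟ ♟│7
6│· · ♞ · · ♟ · ·│6
5│· · · · · · · ·│5
4│♙ · · · · · · ·│4
3│· · · ♙ · ♘ · ·│3
2│· ♙ ♙ · ♙ ♙ ♙ ♙│2
1│♖ ♘ ♗ ♕ ♔ ♗ · ♖│1
  ─────────────────
  a b c d e f g h


d1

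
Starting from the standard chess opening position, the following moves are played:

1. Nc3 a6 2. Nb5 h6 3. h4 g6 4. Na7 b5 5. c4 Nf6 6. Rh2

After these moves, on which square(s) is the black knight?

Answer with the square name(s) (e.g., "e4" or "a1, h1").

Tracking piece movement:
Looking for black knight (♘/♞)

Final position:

  a b c d e f g h
  ─────────────────
8│♜ ♞ ♝ ♛ ♚ ♝ · ♜│8
7│♘ · ♟ ♟ ♟ ♟ · ·│7
6│♟ · · · · ♞ ♟ ♟│6
5│· ♟ · · · · · ·│5
4│· · ♙ · · · · ♙│4
3│· · · · · · · ·│3
2│♙ ♙ · ♙ ♙ ♙ ♙ ♖│2
1│♖ · ♗ ♕ ♔ ♗ ♘ ·│1
  ─────────────────
  a b c d e f g h


b8, f6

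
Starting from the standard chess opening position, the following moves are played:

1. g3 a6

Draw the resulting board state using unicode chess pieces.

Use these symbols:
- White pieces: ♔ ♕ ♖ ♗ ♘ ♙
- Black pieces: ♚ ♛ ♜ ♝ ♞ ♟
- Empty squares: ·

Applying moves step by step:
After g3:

♜ ♞ ♝ ♛ ♚ ♝ ♞ ♜
♟ ♟ ♟ ♟ ♟ ♟ ♟ ♟
· · · · · · · ·
· · · · · · · ·
· · · · · · · ·
· · · · · · ♙ ·
♙ ♙ ♙ ♙ ♙ ♙ · ♙
♖ ♘ ♗ ♕ ♔ ♗ ♘ ♖


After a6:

♜ ♞ ♝ ♛ ♚ ♝ ♞ ♜
· ♟ ♟ ♟ ♟ ♟ ♟ ♟
♟ · · · · · · ·
· · · · · · · ·
· · · · · · · ·
· · · · · · ♙ ·
♙ ♙ ♙ ♙ ♙ ♙ · ♙
♖ ♘ ♗ ♕ ♔ ♗ ♘ ♖



  a b c d e f g h
  ─────────────────
8│♜ ♞ ♝ ♛ ♚ ♝ ♞ ♜│8
7│· ♟ ♟ ♟ ♟ ♟ ♟ ♟│7
6│♟ · · · · · · ·│6
5│· · · · · · · ·│5
4│· · · · · · · ·│4
3│· · · · · · ♙ ·│3
2│♙ ♙ ♙ ♙ ♙ ♙ · ♙│2
1│♖ ♘ ♗ ♕ ♔ ♗ ♘ ♖│1
  ─────────────────
  a b c d e f g h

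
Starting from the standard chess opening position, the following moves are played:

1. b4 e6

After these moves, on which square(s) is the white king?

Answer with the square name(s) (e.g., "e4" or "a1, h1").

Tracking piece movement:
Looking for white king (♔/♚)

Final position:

  a b c d e f g h
  ─────────────────
8│♜ ♞ ♝ ♛ ♚ ♝ ♞ ♜│8
7│♟ ♟ ♟ ♟ · ♟ ♟ ♟│7
6│· · · · ♟ · · ·│6
5│· · · · · · · ·│5
4│· ♙ · · · · · ·│4
3│· · · · · · · ·│3
2│♙ · ♙ ♙ ♙ ♙ ♙ ♙│2
1│♖ ♘ ♗ ♕ ♔ ♗ ♘ ♖│1
  ─────────────────
  a b c d e f g h


e1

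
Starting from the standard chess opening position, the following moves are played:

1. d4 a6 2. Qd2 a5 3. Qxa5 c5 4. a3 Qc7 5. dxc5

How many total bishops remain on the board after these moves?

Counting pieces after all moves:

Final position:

  a b c d e f g h
  ─────────────────
8│♜ ♞ ♝ · ♚ ♝ ♞ ♜│8
7│· ♟ ♛ ♟ ♟ ♟ ♟ ♟│7
6│· · · · · · · ·│6
5│♕ · ♙ · · · · ·│5
4│· · · · · · · ·│4
3│♙ · · · · · · ·│3
2│· ♙ ♙ · ♙ ♙ ♙ ♙│2
1│♖ ♘ ♗ · ♔ ♗ ♘ ♖│1
  ─────────────────
  a b c d e f g h


4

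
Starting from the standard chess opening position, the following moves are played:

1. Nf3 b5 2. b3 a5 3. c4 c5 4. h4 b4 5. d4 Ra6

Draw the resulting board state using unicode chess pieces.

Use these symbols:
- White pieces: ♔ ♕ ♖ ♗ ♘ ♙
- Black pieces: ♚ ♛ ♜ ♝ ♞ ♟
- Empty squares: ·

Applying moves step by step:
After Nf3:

♜ ♞ ♝ ♛ ♚ ♝ ♞ ♜
♟ ♟ ♟ ♟ ♟ ♟ ♟ ♟
· · · · · · · ·
· · · · · · · ·
· · · · · · · ·
· · · · · ♘ · ·
♙ ♙ ♙ ♙ ♙ ♙ ♙ ♙
♖ ♘ ♗ ♕ ♔ ♗ · ♖


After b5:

♜ ♞ ♝ ♛ ♚ ♝ ♞ ♜
♟ · ♟ ♟ ♟ ♟ ♟ ♟
· · · · · · · ·
· ♟ · · · · · ·
· · · · · · · ·
· · · · · ♘ · ·
♙ ♙ ♙ ♙ ♙ ♙ ♙ ♙
♖ ♘ ♗ ♕ ♔ ♗ · ♖


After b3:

♜ ♞ ♝ ♛ ♚ ♝ ♞ ♜
♟ · ♟ ♟ ♟ ♟ ♟ ♟
· · · · · · · ·
· ♟ · · · · · ·
· · · · · · · ·
· ♙ · · · ♘ · ·
♙ · ♙ ♙ ♙ ♙ ♙ ♙
♖ ♘ ♗ ♕ ♔ ♗ · ♖


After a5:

♜ ♞ ♝ ♛ ♚ ♝ ♞ ♜
· · ♟ ♟ ♟ ♟ ♟ ♟
· · · · · · · ·
♟ ♟ · · · · · ·
· · · · · · · ·
· ♙ · · · ♘ · ·
♙ · ♙ ♙ ♙ ♙ ♙ ♙
♖ ♘ ♗ ♕ ♔ ♗ · ♖


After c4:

♜ ♞ ♝ ♛ ♚ ♝ ♞ ♜
· · ♟ ♟ ♟ ♟ ♟ ♟
· · · · · · · ·
♟ ♟ · · · · · ·
· · ♙ · · · · ·
· ♙ · · · ♘ · ·
♙ · · ♙ ♙ ♙ ♙ ♙
♖ ♘ ♗ ♕ ♔ ♗ · ♖


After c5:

♜ ♞ ♝ ♛ ♚ ♝ ♞ ♜
· · · ♟ ♟ ♟ ♟ ♟
· · · · · · · ·
♟ ♟ ♟ · · · · ·
· · ♙ · · · · ·
· ♙ · · · ♘ · ·
♙ · · ♙ ♙ ♙ ♙ ♙
♖ ♘ ♗ ♕ ♔ ♗ · ♖


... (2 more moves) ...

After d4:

♜ ♞ ♝ ♛ ♚ ♝ ♞ ♜
· · · ♟ ♟ ♟ ♟ ♟
· · · · · · · ·
♟ · ♟ · · · · ·
· ♟ ♙ ♙ · · · ♙
· ♙ · · · ♘ · ·
♙ · · · ♙ ♙ ♙ ·
♖ ♘ ♗ ♕ ♔ ♗ · ♖


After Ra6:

· ♞ ♝ ♛ ♚ ♝ ♞ ♜
· · · ♟ ♟ ♟ ♟ ♟
♜ · · · · · · ·
♟ · ♟ · · · · ·
· ♟ ♙ ♙ · · · ♙
· ♙ · · · ♘ · ·
♙ · · · ♙ ♙ ♙ ·
♖ ♘ ♗ ♕ ♔ ♗ · ♖



  a b c d e f g h
  ─────────────────
8│· ♞ ♝ ♛ ♚ ♝ ♞ ♜│8
7│· · · ♟ ♟ ♟ ♟ ♟│7
6│♜ · · · · · · ·│6
5│♟ · ♟ · · · · ·│5
4│· ♟ ♙ ♙ · · · ♙│4
3│· ♙ · · · ♘ · ·│3
2│♙ · · · ♙ ♙ ♙ ·│2
1│♖ ♘ ♗ ♕ ♔ ♗ · ♖│1
  ─────────────────
  a b c d e f g h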